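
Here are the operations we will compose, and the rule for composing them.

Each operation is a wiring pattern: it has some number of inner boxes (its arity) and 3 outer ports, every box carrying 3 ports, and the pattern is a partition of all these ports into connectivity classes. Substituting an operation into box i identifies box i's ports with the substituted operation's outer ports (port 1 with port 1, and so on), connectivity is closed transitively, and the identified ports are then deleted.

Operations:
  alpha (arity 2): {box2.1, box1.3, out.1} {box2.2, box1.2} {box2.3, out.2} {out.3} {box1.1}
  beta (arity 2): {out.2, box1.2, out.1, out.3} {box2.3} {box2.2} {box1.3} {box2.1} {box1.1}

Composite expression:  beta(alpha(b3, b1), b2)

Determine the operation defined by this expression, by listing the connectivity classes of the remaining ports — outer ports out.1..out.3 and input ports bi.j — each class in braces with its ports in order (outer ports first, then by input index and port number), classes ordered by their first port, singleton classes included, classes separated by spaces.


{out.1, out.2, out.3, b1.3} {b1.1, b3.3} {b1.2, b3.2} {b2.1} {b2.2} {b2.3} {b3.1}

Connectivity passes through glued beta-boundaries; trace each wire chain.
stage alpha: inputs (b3, b1), connectivity {out.1, b1.1, b3.3} {out.2, b1.3} {out.3} {b1.2, b3.2} {b3.1}, out.j its boundary
stage beta: inputs (b3, b1, b2), connectivity {out.1, out.2, out.3, b1.3} {b1.1, b3.3} {b1.2, b3.2} {b2.1} {b2.2} {b2.3} {b3.1}, out.j its boundary


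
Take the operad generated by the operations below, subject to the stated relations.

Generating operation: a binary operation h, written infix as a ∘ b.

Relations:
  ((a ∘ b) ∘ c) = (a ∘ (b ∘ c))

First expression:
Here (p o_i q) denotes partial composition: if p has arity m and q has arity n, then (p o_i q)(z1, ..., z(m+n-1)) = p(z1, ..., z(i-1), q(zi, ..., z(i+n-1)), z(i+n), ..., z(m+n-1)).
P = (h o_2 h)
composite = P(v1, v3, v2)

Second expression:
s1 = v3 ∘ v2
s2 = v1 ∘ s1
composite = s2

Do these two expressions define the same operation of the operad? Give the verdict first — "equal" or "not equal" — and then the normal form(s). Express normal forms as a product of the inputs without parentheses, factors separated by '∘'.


Normal form of the first expression: v1 ∘ v3 ∘ v2
Normal form of the second expression: v1 ∘ v3 ∘ v2
The normal forms match — equal.

equal: each reduces to v1 ∘ v3 ∘ v2


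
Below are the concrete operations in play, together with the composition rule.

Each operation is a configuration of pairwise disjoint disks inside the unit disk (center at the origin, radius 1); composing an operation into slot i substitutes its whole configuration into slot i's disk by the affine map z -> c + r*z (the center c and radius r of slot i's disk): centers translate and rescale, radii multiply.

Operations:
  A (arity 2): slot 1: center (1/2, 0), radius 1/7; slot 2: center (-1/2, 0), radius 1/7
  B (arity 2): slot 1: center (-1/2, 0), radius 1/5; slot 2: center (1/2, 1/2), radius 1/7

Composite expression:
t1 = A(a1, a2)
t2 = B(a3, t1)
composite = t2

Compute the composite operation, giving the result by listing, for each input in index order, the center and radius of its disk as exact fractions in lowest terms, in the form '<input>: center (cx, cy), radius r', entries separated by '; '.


Follow each a-input down from B: c' goes to c + r*c', radius to r*r'.
for a3, the 1-step affine chain lands on center (-1/2, 0), radius 1/5
for a1, the 2-step affine chain lands on center (4/7, 1/2), radius 1/49
for a2, the 2-step affine chain lands on center (3/7, 1/2), radius 1/49

a1: center (4/7, 1/2), radius 1/49; a2: center (3/7, 1/2), radius 1/49; a3: center (-1/2, 0), radius 1/5


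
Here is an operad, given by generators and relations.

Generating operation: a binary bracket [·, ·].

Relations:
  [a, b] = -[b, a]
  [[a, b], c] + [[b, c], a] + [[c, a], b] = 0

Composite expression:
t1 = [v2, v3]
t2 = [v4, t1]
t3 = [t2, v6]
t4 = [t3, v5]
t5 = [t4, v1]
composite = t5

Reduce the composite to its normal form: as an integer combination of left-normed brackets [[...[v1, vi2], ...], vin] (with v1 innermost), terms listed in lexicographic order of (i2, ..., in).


Expand each bracket as ab - ba; the v1-initial words give the coefficients.
Composite bracket: [[[[v4, [v2, v3]], v6], v5], v1]
Full expansion: 32 signed words from ab - ba (2^5 = 32).
The v1-initial words carry the normal form:
  from v1v2v3v4v6v5, sign +1: term +[[[[[v1, v2], v3], v4], v6], v5]
  from v1v3v2v4v6v5, sign -1: term -[[[[[v1, v3], v2], v4], v6], v5]
  from v1v4v2v3v6v5, sign -1: term -[[[[[v1, v4], v2], v3], v6], v5]
  from v1v4v3v2v6v5, sign +1: term +[[[[[v1, v4], v3], v2], v6], v5]
  from v1v5v2v3v4v6, sign -1: term -[[[[[v1, v5], v2], v3], v4], v6]
  from v1v5v3v2v4v6, sign +1: term +[[[[[v1, v5], v3], v2], v4], v6]
  from v1v5v4v2v3v6, sign +1: term +[[[[[v1, v5], v4], v2], v3], v6]
  from v1v5v4v3v2v6, sign -1: term -[[[[[v1, v5], v4], v3], v2], v6]
  from v1v5v6v2v3v4, sign +1: term +[[[[[v1, v5], v6], v2], v3], v4]
  from v1v5v6v3v2v4, sign -1: term -[[[[[v1, v5], v6], v3], v2], v4]
  from v1v5v6v4v2v3, sign -1: term -[[[[[v1, v5], v6], v4], v2], v3]
  from v1v5v6v4v3v2, sign +1: term +[[[[[v1, v5], v6], v4], v3], v2]
  from v1v6v2v3v4v5, sign -1: term -[[[[[v1, v6], v2], v3], v4], v5]
  from v1v6v3v2v4v5, sign +1: term +[[[[[v1, v6], v3], v2], v4], v5]
  from v1v6v4v2v3v5, sign +1: term +[[[[[v1, v6], v4], v2], v3], v5]
  from v1v6v4v3v2v5, sign -1: term -[[[[[v1, v6], v4], v3], v2], v5]

[[[[[v1, v2], v3], v4], v6], v5] - [[[[[v1, v3], v2], v4], v6], v5] - [[[[[v1, v4], v2], v3], v6], v5] + [[[[[v1, v4], v3], v2], v6], v5] - [[[[[v1, v5], v2], v3], v4], v6] + [[[[[v1, v5], v3], v2], v4], v6] + [[[[[v1, v5], v4], v2], v3], v6] - [[[[[v1, v5], v4], v3], v2], v6] + [[[[[v1, v5], v6], v2], v3], v4] - [[[[[v1, v5], v6], v3], v2], v4] - [[[[[v1, v5], v6], v4], v2], v3] + [[[[[v1, v5], v6], v4], v3], v2] - [[[[[v1, v6], v2], v3], v4], v5] + [[[[[v1, v6], v3], v2], v4], v5] + [[[[[v1, v6], v4], v2], v3], v5] - [[[[[v1, v6], v4], v3], v2], v5]


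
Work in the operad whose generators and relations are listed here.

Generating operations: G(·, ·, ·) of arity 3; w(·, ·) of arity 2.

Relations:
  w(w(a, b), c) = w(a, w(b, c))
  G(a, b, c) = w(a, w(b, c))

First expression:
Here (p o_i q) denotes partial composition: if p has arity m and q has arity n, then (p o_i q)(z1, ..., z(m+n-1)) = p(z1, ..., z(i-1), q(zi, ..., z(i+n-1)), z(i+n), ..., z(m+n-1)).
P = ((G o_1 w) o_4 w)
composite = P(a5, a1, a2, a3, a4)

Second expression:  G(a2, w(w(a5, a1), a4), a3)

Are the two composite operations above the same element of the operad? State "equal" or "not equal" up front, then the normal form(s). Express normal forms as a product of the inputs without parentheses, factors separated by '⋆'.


not equal: they reduce to a5 ⋆ a1 ⋆ a2 ⋆ a3 ⋆ a4 and a2 ⋆ a5 ⋆ a1 ⋆ a4 ⋆ a3

The first composite normalizes to a5 ⋆ a1 ⋆ a2 ⋆ a3 ⋆ a4
The second composite normalizes to a2 ⋆ a5 ⋆ a1 ⋆ a4 ⋆ a3
The forms do not match — not equal.


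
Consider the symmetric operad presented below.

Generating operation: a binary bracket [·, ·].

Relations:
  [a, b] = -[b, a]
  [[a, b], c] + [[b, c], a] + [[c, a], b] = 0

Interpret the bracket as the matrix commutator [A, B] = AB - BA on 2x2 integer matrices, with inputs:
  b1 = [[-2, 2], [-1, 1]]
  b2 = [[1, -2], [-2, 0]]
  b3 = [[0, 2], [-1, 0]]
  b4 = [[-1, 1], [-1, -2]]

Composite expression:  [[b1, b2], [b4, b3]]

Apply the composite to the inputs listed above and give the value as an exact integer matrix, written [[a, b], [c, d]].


[b1, b2] = [[-6, 4], [-7, 6]]
[b4, b3] = [[1, 2], [1, -1]]
[[b1, b2], [b4, b3]] = [[18, -32], [-2, -18]]

[[18, -32], [-2, -18]]


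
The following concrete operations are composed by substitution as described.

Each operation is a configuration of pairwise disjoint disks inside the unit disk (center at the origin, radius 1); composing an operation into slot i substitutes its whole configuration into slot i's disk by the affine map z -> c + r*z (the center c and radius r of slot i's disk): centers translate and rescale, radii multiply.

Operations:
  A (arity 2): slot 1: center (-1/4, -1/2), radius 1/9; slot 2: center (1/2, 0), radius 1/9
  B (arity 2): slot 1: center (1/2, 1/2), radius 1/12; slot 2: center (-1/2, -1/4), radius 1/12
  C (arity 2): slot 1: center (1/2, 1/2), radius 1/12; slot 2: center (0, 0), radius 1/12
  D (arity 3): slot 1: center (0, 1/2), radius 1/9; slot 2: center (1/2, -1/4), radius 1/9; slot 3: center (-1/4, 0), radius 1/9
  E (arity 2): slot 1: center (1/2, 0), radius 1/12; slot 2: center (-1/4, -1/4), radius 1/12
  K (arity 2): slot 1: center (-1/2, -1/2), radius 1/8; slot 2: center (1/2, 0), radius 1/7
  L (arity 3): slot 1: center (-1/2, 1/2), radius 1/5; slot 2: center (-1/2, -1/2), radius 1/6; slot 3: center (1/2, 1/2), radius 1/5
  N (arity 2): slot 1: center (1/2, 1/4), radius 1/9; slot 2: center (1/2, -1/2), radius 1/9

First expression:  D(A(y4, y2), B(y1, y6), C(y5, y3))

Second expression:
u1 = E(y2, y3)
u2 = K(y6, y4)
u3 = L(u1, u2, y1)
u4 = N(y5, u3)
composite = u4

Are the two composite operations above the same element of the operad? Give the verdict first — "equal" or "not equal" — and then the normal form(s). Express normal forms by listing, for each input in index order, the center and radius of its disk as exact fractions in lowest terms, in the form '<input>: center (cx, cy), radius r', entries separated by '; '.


In normal form, the first expression is y1: center (5/9, -7/36), radius 1/108; y2: center (1/18, 1/2), radius 1/81; y3: center (-1/4, 0), radius 1/108; y4: center (-1/36, 4/9), radius 1/81; y5: center (-7/36, 1/18), radius 1/108; y6: center (4/9, -5/18), radius 1/108
In normal form, the second expression is y1: center (5/9, -4/9), radius 1/45; y2: center (41/90, -4/9), radius 1/540; y3: center (79/180, -9/20), radius 1/540; y4: center (49/108, -5/9), radius 1/378; y5: center (1/2, 1/4), radius 1/9; y6: center (47/108, -61/108), radius 1/432
Distinct normal forms: not equal.

not equal; first: y1: center (5/9, -7/36), radius 1/108; y2: center (1/18, 1/2), radius 1/81; y3: center (-1/4, 0), radius 1/108; y4: center (-1/36, 4/9), radius 1/81; y5: center (-7/36, 1/18), radius 1/108; y6: center (4/9, -5/18), radius 1/108; second: y1: center (5/9, -4/9), radius 1/45; y2: center (41/90, -4/9), radius 1/540; y3: center (79/180, -9/20), radius 1/540; y4: center (49/108, -5/9), radius 1/378; y5: center (1/2, 1/4), radius 1/9; y6: center (47/108, -61/108), radius 1/432


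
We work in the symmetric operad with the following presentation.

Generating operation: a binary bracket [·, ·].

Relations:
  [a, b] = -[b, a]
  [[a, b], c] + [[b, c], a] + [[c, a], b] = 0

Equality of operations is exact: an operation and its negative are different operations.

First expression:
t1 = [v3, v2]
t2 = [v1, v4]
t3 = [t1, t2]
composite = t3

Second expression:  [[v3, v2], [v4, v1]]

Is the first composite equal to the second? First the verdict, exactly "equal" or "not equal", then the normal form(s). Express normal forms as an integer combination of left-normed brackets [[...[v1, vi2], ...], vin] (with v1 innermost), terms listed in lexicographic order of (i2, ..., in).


Reducing the first expression gives [[[v1, v4], v2], v3] - [[[v1, v4], v3], v2]
Reducing the second expression gives -[[[v1, v4], v2], v3] + [[[v1, v4], v3], v2]
The normal forms differ: not equal.

not equal: they reduce to [[[v1, v4], v2], v3] - [[[v1, v4], v3], v2] and -[[[v1, v4], v2], v3] + [[[v1, v4], v3], v2]


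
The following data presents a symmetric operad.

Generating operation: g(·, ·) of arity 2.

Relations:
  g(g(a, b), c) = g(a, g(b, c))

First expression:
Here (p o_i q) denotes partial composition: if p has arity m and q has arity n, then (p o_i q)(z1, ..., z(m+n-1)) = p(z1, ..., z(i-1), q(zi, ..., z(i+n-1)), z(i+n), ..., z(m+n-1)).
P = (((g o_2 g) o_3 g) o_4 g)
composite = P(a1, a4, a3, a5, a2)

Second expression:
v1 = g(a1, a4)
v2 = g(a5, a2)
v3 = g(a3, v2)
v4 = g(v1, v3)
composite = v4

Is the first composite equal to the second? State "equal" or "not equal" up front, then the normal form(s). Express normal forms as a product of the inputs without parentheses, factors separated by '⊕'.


equal; the common form is a1 ⊕ a4 ⊕ a3 ⊕ a5 ⊕ a2


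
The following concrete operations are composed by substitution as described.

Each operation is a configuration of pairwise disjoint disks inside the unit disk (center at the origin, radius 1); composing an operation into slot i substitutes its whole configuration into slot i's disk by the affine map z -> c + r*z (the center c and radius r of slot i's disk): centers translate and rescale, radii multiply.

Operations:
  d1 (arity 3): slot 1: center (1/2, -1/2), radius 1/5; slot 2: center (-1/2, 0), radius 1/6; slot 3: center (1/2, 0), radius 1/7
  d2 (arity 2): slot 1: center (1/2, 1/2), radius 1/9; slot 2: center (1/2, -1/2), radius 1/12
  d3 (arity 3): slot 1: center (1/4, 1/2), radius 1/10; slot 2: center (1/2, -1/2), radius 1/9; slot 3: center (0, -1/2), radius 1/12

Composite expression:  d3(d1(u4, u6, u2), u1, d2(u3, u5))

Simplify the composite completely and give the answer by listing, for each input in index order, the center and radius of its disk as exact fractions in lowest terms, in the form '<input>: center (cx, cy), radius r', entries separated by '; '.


u1: center (1/2, -1/2), radius 1/9; u2: center (3/10, 1/2), radius 1/70; u3: center (1/24, -11/24), radius 1/108; u4: center (3/10, 9/20), radius 1/50; u5: center (1/24, -13/24), radius 1/144; u6: center (1/5, 1/2), radius 1/60

Each u-disk chains the slot maps above it in d3; radii multiply.
input u4: composing its 2 substitution steps yields center (3/10, 9/20), radius 1/50
input u6: composing its 2 substitution steps yields center (1/5, 1/2), radius 1/60
input u2: composing its 2 substitution steps yields center (3/10, 1/2), radius 1/70
input u1: composing its 1 substitution step yields center (1/2, -1/2), radius 1/9
input u3: composing its 2 substitution steps yields center (1/24, -11/24), radius 1/108
input u5: composing its 2 substitution steps yields center (1/24, -13/24), radius 1/144


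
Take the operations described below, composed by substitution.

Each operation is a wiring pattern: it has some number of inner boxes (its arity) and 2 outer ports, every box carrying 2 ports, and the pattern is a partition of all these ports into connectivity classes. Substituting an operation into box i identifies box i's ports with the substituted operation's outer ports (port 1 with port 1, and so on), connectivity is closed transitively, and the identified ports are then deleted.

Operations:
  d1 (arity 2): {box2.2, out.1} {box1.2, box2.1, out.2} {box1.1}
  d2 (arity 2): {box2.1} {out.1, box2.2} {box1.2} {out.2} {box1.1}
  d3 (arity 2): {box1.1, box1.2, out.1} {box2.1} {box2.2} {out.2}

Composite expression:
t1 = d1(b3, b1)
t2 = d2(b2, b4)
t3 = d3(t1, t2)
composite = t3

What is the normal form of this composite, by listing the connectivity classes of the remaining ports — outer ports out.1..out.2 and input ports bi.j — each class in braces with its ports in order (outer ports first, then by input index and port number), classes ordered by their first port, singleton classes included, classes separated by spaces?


{out.1, b1.1, b1.2, b3.2} {out.2} {b2.1} {b2.2} {b3.1} {b4.1} {b4.2}


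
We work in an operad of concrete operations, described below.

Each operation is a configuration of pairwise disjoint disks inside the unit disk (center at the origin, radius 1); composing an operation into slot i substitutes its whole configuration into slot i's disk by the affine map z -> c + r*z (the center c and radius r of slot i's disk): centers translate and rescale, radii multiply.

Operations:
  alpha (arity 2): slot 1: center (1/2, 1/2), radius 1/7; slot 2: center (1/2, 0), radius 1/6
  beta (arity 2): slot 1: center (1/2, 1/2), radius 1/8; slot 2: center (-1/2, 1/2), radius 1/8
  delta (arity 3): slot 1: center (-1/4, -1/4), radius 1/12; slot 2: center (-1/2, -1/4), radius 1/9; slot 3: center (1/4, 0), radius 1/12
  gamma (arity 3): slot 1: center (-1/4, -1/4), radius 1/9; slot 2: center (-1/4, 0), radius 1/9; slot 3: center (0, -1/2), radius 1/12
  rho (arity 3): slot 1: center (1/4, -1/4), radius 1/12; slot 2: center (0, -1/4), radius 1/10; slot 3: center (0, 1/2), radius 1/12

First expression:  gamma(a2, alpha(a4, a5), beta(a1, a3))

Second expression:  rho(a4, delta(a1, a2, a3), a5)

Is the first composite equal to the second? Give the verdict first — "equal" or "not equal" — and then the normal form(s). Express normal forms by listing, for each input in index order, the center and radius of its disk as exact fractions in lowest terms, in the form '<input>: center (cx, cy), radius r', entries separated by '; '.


In normal form, the first expression is a1: center (1/24, -11/24), radius 1/96; a2: center (-1/4, -1/4), radius 1/9; a3: center (-1/24, -11/24), radius 1/96; a4: center (-7/36, 1/18), radius 1/63; a5: center (-7/36, 0), radius 1/54
In normal form, the second expression is a1: center (-1/40, -11/40), radius 1/120; a2: center (-1/20, -11/40), radius 1/90; a3: center (1/40, -1/4), radius 1/120; a4: center (1/4, -1/4), radius 1/12; a5: center (0, 1/2), radius 1/12
Different reductions; not equal.

not equal — first a1: center (1/24, -11/24), radius 1/96; a2: center (-1/4, -1/4), radius 1/9; a3: center (-1/24, -11/24), radius 1/96; a4: center (-7/36, 1/18), radius 1/63; a5: center (-7/36, 0), radius 1/54, second a1: center (-1/40, -11/40), radius 1/120; a2: center (-1/20, -11/40), radius 1/90; a3: center (1/40, -1/4), radius 1/120; a4: center (1/4, -1/4), radius 1/12; a5: center (0, 1/2), radius 1/12


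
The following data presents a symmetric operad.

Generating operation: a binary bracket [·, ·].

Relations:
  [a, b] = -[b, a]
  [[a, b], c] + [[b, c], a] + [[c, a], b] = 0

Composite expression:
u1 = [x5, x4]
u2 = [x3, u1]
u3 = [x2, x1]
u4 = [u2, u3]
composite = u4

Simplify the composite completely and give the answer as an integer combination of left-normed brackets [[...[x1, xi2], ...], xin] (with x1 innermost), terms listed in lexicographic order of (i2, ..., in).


-[[[[x1, x2], x3], x4], x5] + [[[[x1, x2], x3], x5], x4] + [[[[x1, x2], x4], x5], x3] - [[[[x1, x2], x5], x4], x3]

Left-normed coefficients sit on the x1-initial expansion words.
Composite bracket: [[x3, [x5, x4]], [x2, x1]]
The bracket unfolds into 16 signed words via [a, b] = ab - ba (2^4 = 16).
Coefficients come from the x1-initial words:
  sign of x1x2x3x4x5 is -1, so it contributes -[[[[x1, x2], x3], x4], x5]
  sign of x1x2x3x5x4 is +1, so it contributes +[[[[x1, x2], x3], x5], x4]
  sign of x1x2x4x5x3 is +1, so it contributes +[[[[x1, x2], x4], x5], x3]
  sign of x1x2x5x4x3 is -1, so it contributes -[[[[x1, x2], x5], x4], x3]


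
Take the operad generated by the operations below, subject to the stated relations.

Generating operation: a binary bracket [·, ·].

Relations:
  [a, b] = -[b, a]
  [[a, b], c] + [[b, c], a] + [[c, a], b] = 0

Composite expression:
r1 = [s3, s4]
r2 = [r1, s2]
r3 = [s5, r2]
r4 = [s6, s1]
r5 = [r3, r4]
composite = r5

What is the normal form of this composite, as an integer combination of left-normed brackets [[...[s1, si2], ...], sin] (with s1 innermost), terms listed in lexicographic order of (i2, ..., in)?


[[[[[s1, s6], s2], s3], s4], s5] - [[[[[s1, s6], s2], s4], s3], s5] - [[[[[s1, s6], s3], s4], s2], s5] + [[[[[s1, s6], s4], s3], s2], s5] - [[[[[s1, s6], s5], s2], s3], s4] + [[[[[s1, s6], s5], s2], s4], s3] + [[[[[s1, s6], s5], s3], s4], s2] - [[[[[s1, s6], s5], s4], s3], s2]

In the tensor algebra, words opening s1 carry the s1-anchored form.
Composite bracket: [[s5, [[s3, s4], s2]], [s6, s1]]
Applying ab - ba throughout gives 32 signed words (2^5 = 32).
Words beginning with s1 determine it all:
  sign of s1s6s2s3s4s5 is +1, so it contributes +[[[[[s1, s6], s2], s3], s4], s5]
  sign of s1s6s2s4s3s5 is -1, so it contributes -[[[[[s1, s6], s2], s4], s3], s5]
  sign of s1s6s3s4s2s5 is -1, so it contributes -[[[[[s1, s6], s3], s4], s2], s5]
  sign of s1s6s4s3s2s5 is +1, so it contributes +[[[[[s1, s6], s4], s3], s2], s5]
  sign of s1s6s5s2s3s4 is -1, so it contributes -[[[[[s1, s6], s5], s2], s3], s4]
  sign of s1s6s5s2s4s3 is +1, so it contributes +[[[[[s1, s6], s5], s2], s4], s3]
  sign of s1s6s5s3s4s2 is +1, so it contributes +[[[[[s1, s6], s5], s3], s4], s2]
  sign of s1s6s5s4s3s2 is -1, so it contributes -[[[[[s1, s6], s5], s4], s3], s2]


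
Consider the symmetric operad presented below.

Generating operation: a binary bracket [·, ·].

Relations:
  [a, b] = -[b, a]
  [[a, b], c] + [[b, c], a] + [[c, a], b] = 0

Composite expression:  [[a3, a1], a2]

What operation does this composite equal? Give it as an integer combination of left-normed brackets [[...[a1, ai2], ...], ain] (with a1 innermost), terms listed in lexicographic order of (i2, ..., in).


Expand each bracket as ab - ba; the a1-initial words give the coefficients.
Composite bracket: [[a3, a1], a2]
Full expansion: 4 signed words from ab - ba (2^2 = 4).
Words beginning with a1 determine it all:
  a1a3a2 (sign -1) contributes -[[a1, a3], a2]

-[[a1, a3], a2]


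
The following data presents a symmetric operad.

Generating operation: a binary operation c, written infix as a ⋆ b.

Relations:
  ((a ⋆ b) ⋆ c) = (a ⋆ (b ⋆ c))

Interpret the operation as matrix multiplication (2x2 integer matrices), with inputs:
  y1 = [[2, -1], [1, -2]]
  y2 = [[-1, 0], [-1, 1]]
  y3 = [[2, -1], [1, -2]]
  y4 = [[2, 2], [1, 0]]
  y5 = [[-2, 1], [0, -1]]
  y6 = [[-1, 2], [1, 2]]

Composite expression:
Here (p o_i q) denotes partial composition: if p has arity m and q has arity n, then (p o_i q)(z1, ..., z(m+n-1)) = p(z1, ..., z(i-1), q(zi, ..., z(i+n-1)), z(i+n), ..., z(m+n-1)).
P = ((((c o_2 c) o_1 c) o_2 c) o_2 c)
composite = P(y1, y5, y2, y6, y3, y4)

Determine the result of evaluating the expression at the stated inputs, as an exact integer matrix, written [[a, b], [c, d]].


(y5 ⋆ y2) = [[1, 1], [1, -1]]
((y5 ⋆ y2) ⋆ y6) = [[0, 4], [-2, 0]]
(y1 ⋆ ((y5 ⋆ y2) ⋆ y6)) = [[2, 8], [4, 4]]
(y3 ⋆ y4) = [[3, 4], [0, 2]]
((y1 ⋆ ((y5 ⋆ y2) ⋆ y6)) ⋆ (y3 ⋆ y4)) = [[6, 24], [12, 24]]

[[6, 24], [12, 24]]


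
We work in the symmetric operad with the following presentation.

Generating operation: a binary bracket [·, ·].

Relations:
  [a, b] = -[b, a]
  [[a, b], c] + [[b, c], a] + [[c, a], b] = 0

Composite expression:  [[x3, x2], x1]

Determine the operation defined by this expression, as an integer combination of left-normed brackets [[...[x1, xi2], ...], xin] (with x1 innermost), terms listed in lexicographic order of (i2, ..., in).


[[x1, x2], x3] - [[x1, x3], x2]


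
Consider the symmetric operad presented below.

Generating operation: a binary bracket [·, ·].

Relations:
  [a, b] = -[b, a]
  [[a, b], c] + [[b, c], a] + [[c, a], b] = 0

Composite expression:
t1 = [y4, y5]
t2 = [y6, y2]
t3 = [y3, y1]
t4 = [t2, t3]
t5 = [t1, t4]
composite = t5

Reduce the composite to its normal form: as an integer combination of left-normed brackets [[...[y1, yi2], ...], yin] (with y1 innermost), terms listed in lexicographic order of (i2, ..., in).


Skip Jacobi rewriting: expand, keep y1-initial words, read off terms.
Composite bracket: [[y4, y5], [[y6, y2], [y3, y1]]]
Under [a, b] = ab - ba we get 32 signed associative words (2^5 = 32).
Coefficients come from the y1-initial words:
  word y1y3y2y6y4y5 has sign +1, contributing +[[[[[y1, y3], y2], y6], y4], y5]
  word y1y3y2y6y5y4 has sign -1, contributing -[[[[[y1, y3], y2], y6], y5], y4]
  word y1y3y6y2y4y5 has sign -1, contributing -[[[[[y1, y3], y6], y2], y4], y5]
  word y1y3y6y2y5y4 has sign +1, contributing +[[[[[y1, y3], y6], y2], y5], y4]

[[[[[y1, y3], y2], y6], y4], y5] - [[[[[y1, y3], y2], y6], y5], y4] - [[[[[y1, y3], y6], y2], y4], y5] + [[[[[y1, y3], y6], y2], y5], y4]


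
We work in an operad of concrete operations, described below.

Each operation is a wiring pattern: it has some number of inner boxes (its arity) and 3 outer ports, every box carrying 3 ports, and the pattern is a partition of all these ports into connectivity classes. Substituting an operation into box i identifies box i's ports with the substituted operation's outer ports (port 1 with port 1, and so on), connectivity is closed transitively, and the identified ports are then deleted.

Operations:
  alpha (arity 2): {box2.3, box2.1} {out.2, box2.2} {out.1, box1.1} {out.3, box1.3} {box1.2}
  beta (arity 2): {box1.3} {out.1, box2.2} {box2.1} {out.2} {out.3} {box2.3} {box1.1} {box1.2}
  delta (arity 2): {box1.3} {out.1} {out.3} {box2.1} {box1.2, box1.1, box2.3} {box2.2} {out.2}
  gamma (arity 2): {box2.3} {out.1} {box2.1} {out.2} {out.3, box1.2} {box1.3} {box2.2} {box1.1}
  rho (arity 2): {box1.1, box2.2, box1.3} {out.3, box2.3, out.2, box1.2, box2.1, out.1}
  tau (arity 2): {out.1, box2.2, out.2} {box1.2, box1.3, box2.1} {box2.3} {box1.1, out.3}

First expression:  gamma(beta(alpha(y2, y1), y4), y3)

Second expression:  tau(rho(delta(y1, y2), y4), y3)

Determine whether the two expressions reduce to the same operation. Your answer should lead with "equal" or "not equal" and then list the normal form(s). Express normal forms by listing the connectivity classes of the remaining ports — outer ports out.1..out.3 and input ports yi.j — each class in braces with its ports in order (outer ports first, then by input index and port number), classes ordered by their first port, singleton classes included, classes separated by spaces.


not equal; the first gives {out.1} {out.2} {out.3} {y1.1, y1.3} {y1.2} {y2.1} {y2.2} {y2.3} {y3.1} {y3.2} {y3.3} {y4.1} {y4.2} {y4.3} and the second {out.1, out.2, y3.2} {out.3, y3.1, y4.1, y4.3} {y1.1, y1.2, y2.3} {y1.3} {y2.1} {y2.2} {y3.3} {y4.2}

In normal form, the first expression is {out.1} {out.2} {out.3} {y1.1, y1.3} {y1.2} {y2.1} {y2.2} {y2.3} {y3.1} {y3.2} {y3.3} {y4.1} {y4.2} {y4.3}
In normal form, the second expression is {out.1, out.2, y3.2} {out.3, y3.1, y4.1, y4.3} {y1.1, y1.2, y2.3} {y1.3} {y2.1} {y2.2} {y3.3} {y4.2}
No match — not equal.


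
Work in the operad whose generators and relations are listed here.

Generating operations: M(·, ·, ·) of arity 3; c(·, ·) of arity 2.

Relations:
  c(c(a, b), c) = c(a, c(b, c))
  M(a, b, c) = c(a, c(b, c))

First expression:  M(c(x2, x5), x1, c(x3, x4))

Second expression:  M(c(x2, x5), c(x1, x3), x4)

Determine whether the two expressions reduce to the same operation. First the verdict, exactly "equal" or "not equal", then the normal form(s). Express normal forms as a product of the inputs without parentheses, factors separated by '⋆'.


equal; both compose to x2 ⋆ x5 ⋆ x1 ⋆ x3 ⋆ x4


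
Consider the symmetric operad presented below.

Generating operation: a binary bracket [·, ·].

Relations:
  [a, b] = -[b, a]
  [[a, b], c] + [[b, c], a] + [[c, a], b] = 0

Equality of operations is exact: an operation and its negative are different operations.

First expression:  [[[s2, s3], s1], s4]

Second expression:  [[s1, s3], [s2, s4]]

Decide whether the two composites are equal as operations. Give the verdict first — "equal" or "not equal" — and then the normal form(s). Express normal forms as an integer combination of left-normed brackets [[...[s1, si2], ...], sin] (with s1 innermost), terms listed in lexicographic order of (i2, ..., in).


Normal form of the first expression: -[[[s1, s2], s3], s4] + [[[s1, s3], s2], s4]
Normal form of the second expression: [[[s1, s3], s2], s4] - [[[s1, s3], s4], s2]
Distinct normal forms: not equal.

not equal: they reduce to -[[[s1, s2], s3], s4] + [[[s1, s3], s2], s4] and [[[s1, s3], s2], s4] - [[[s1, s3], s4], s2]


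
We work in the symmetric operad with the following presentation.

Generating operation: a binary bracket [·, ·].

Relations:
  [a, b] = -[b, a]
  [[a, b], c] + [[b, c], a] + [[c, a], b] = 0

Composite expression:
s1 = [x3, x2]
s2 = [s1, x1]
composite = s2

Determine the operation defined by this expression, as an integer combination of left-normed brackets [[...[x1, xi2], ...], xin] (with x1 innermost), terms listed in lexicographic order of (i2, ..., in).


[[x1, x2], x3] - [[x1, x3], x2]

A multilinear Lie element is pinned by x1-initial words (x1 innermost).
Composite bracket: [[x3, x2], x1]
Each bracket splits as ab - ba, giving 4 signed words (2^2 = 4).
Only words starting with x1 matter:
  sign of x1x2x3 is +1, so it contributes +[[x1, x2], x3]
  sign of x1x3x2 is -1, so it contributes -[[x1, x3], x2]


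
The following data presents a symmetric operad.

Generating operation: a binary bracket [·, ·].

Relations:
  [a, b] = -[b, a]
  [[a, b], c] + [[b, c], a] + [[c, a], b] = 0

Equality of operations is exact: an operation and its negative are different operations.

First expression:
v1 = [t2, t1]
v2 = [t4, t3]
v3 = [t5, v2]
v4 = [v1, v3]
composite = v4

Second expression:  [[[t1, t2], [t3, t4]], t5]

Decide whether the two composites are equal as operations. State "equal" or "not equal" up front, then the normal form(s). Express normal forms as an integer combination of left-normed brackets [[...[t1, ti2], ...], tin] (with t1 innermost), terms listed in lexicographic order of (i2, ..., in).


not equal; the first gives -[[[[t1, t2], t3], t4], t5] + [[[[t1, t2], t4], t3], t5] + [[[[t1, t2], t5], t3], t4] - [[[[t1, t2], t5], t4], t3] and the second [[[[t1, t2], t3], t4], t5] - [[[[t1, t2], t4], t3], t5]

The first composite normalizes to -[[[[t1, t2], t3], t4], t5] + [[[[t1, t2], t4], t3], t5] + [[[[t1, t2], t5], t3], t4] - [[[[t1, t2], t5], t4], t3]
The second composite normalizes to [[[[t1, t2], t3], t4], t5] - [[[[t1, t2], t4], t3], t5]
They disagree, so not equal.


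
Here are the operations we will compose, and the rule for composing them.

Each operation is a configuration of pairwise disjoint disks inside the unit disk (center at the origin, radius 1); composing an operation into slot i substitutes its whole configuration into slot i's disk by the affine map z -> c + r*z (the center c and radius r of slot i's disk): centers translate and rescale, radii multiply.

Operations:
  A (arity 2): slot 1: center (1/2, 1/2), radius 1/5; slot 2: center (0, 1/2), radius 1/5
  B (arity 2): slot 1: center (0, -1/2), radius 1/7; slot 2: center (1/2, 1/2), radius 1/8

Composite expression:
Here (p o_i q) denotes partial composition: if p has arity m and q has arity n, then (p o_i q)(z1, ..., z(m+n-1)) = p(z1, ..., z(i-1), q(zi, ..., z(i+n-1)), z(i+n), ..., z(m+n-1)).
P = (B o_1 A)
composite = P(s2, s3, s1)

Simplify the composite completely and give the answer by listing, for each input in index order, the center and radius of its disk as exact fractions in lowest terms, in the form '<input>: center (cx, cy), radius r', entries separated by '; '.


s1: center (1/2, 1/2), radius 1/8; s2: center (1/14, -3/7), radius 1/35; s3: center (0, -3/7), radius 1/35

Each s-disk chains the slot maps above it in B; radii multiply.
s2: after 2 affine steps, its disk has center (1/14, -3/7), radius 1/35
s3: after 2 affine steps, its disk has center (0, -3/7), radius 1/35
s1: after 1 affine step, its disk has center (1/2, 1/2), radius 1/8


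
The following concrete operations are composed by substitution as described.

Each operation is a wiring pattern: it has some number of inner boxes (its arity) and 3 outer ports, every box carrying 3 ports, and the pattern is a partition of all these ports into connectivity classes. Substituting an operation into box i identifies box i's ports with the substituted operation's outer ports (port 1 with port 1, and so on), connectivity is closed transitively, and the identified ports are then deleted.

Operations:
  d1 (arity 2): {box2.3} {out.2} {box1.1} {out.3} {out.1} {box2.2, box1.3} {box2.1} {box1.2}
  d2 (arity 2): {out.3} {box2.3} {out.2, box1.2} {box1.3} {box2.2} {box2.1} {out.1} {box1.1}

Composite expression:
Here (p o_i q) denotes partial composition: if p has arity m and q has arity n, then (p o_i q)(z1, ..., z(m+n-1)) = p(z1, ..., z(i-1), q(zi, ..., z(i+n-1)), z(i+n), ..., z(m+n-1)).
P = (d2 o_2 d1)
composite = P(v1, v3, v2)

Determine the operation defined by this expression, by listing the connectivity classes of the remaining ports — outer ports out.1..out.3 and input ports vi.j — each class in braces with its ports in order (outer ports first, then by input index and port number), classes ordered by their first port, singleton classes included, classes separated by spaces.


{out.1} {out.2, v1.2} {out.3} {v1.1} {v1.3} {v2.1} {v2.2, v3.3} {v2.3} {v3.1} {v3.2}

Two ports join when wires chain via d2-identified ports.
stage d1: inputs (v3, v2), connectivity {out.1} {out.2} {out.3} {v2.1} {v2.2, v3.3} {v2.3} {v3.1} {v3.2}, out.j its boundary
stage d2: inputs (v1, v3, v2), connectivity {out.1} {out.2, v1.2} {out.3} {v1.1} {v1.3} {v2.1} {v2.2, v3.3} {v2.3} {v3.1} {v3.2}, out.j its boundary


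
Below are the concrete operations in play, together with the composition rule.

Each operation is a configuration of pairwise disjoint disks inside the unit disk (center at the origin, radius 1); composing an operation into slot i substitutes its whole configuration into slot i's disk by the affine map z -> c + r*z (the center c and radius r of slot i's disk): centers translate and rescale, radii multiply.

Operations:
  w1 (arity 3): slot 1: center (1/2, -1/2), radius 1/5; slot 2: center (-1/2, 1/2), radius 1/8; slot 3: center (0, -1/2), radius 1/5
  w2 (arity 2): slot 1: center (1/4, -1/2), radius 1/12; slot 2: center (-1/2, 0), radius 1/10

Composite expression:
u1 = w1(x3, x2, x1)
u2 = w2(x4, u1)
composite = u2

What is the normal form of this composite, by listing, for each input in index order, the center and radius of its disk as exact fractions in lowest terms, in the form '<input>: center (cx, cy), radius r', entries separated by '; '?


Nesting under w2 composes maps z -> c + r*z down each x-path.
input x4: applying the 1 nested substitution gives center (1/4, -1/2), radius 1/12
input x3: applying the 2 nested substitutions gives center (-9/20, -1/20), radius 1/50
input x2: applying the 2 nested substitutions gives center (-11/20, 1/20), radius 1/80
input x1: applying the 2 nested substitutions gives center (-1/2, -1/20), radius 1/50

x1: center (-1/2, -1/20), radius 1/50; x2: center (-11/20, 1/20), radius 1/80; x3: center (-9/20, -1/20), radius 1/50; x4: center (1/4, -1/2), radius 1/12


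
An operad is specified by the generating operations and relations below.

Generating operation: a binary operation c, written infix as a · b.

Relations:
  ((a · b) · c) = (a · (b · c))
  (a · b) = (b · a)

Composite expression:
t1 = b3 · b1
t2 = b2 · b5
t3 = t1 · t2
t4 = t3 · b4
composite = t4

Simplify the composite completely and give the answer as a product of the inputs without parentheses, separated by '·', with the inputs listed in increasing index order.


b1 · b2 · b3 · b4 · b5

Any arrangement under c is one operation, so sort the b-inputs.
(b3 · b1) reduces to b3 · b1
(b2 · b5) reduces to b2 · b5
((b3 · b1) · (b2 · b5)) reduces to b3 · b1 · b2 · b5
(((b3 · b1) · (b2 · b5)) · b4) reduces to b3 · b1 · b2 · b5 · b4
the factors in increasing index order: b1 · b2 · b3 · b4 · b5


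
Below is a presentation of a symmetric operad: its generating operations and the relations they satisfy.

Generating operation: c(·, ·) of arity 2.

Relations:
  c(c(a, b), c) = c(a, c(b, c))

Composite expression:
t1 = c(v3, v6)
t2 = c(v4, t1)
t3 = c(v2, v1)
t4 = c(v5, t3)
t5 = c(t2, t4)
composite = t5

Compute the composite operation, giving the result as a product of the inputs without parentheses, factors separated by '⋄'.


v4 ⋄ v3 ⋄ v6 ⋄ v5 ⋄ v2 ⋄ v1


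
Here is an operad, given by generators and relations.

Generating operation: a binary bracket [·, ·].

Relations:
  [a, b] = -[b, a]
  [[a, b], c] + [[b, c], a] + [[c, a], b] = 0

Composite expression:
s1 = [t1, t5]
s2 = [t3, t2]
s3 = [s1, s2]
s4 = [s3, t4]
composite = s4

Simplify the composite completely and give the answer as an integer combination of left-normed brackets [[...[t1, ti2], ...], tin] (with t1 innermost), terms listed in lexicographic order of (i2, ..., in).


In the tensor algebra, words opening t1 carry the t1-anchored form.
Composite bracket: [[[t1, t5], [t3, t2]], t4]
Under [a, b] = ab - ba we get 16 signed associative words (2^4 = 16).
Words beginning with t1 determine it all:
  t1t5t2t3t4 appears with sign -1, giving the term -[[[[t1, t5], t2], t3], t4]
  t1t5t3t2t4 appears with sign +1, giving the term +[[[[t1, t5], t3], t2], t4]

-[[[[t1, t5], t2], t3], t4] + [[[[t1, t5], t3], t2], t4]


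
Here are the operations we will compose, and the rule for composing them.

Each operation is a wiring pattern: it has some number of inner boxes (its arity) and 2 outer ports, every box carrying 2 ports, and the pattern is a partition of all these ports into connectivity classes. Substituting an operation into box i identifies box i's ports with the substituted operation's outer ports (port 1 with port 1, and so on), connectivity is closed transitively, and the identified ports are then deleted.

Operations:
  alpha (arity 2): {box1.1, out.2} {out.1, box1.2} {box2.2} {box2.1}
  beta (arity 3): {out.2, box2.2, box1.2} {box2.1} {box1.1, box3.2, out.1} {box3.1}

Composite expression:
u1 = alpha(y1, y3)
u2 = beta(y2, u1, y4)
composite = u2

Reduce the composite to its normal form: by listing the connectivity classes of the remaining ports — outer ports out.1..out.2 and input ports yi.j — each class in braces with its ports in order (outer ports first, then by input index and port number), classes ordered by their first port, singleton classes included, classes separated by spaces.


After gluing at beta, chains via deleted ports link the y-ports.
composing alpha on (y1, y3), with out.j its own outer ports: {out.1, y1.2} {out.2, y1.1} {y3.1} {y3.2}
composing beta on (y2, y1, y3, y4), with out.j its own outer ports: {out.1, y2.1, y4.2} {out.2, y1.1, y2.2} {y1.2} {y3.1} {y3.2} {y4.1}

{out.1, y2.1, y4.2} {out.2, y1.1, y2.2} {y1.2} {y3.1} {y3.2} {y4.1}


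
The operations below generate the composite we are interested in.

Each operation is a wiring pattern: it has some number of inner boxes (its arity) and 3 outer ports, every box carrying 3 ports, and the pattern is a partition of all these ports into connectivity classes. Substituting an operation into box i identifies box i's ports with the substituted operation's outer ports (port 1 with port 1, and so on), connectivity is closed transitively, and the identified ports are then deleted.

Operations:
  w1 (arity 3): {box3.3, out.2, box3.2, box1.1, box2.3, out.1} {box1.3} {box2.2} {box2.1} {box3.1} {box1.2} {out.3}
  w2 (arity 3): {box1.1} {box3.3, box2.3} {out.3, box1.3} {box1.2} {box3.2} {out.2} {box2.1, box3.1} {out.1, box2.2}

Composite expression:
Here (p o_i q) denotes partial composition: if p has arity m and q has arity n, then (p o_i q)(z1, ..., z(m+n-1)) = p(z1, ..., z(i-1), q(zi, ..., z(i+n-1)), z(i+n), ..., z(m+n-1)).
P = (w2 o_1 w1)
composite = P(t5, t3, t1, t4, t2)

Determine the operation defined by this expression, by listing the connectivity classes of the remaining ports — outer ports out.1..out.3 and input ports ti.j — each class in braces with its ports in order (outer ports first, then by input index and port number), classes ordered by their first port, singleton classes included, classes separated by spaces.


{out.1, t4.2} {out.2} {out.3} {t1.1} {t1.2, t1.3, t3.3, t5.1} {t2.1, t4.1} {t2.2} {t2.3, t4.3} {t3.1} {t3.2} {t5.2} {t5.3}

After gluing at w2, chains via deleted ports link the t-ports.
w1 over (t5, t3, t1) gives {out.1, out.2, t1.2, t1.3, t3.3, t5.1} {out.3} {t1.1} {t3.1} {t3.2} {t5.2} {t5.3}, out.j being that stage's outer ports
w2 over (t5, t3, t1, t4, t2) gives {out.1, t4.2} {out.2} {out.3} {t1.1} {t1.2, t1.3, t3.3, t5.1} {t2.1, t4.1} {t2.2} {t2.3, t4.3} {t3.1} {t3.2} {t5.2} {t5.3}, out.j being that stage's outer ports


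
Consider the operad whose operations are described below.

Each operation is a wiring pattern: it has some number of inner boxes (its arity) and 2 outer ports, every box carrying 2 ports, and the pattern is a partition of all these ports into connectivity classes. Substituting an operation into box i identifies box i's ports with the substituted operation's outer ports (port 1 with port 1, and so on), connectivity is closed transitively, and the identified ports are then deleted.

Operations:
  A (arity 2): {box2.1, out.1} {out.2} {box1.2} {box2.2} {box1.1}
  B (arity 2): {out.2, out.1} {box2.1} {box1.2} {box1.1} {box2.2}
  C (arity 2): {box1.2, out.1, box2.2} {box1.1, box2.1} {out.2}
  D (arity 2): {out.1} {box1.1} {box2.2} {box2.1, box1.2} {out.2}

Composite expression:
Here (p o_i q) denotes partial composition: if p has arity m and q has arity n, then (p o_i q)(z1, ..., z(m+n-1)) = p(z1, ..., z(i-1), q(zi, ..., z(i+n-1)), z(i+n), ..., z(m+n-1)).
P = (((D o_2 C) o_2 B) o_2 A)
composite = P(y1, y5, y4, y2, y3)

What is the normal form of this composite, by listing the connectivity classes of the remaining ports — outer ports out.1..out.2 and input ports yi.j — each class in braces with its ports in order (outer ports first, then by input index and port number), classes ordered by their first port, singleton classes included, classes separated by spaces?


Substituting into D glues patterns; closure does the rest.
through A, on inputs (y5, y4): {out.1, y4.1} {out.2} {y4.2} {y5.1} {y5.2} (out.j = stage outer ports)
through B, on inputs (y5, y4, y2): {out.1, out.2} {y2.1} {y2.2} {y4.1} {y4.2} {y5.1} {y5.2} (out.j = stage outer ports)
through C, on inputs (y5, y4, y2, y3): {out.1, y3.1, y3.2} {out.2} {y2.1} {y2.2} {y4.1} {y4.2} {y5.1} {y5.2} (out.j = stage outer ports)
through D, on inputs (y1, y5, y4, y2, y3): {out.1} {out.2} {y1.1} {y1.2, y3.1, y3.2} {y2.1} {y2.2} {y4.1} {y4.2} {y5.1} {y5.2} (out.j = stage outer ports)

{out.1} {out.2} {y1.1} {y1.2, y3.1, y3.2} {y2.1} {y2.2} {y4.1} {y4.2} {y5.1} {y5.2}
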